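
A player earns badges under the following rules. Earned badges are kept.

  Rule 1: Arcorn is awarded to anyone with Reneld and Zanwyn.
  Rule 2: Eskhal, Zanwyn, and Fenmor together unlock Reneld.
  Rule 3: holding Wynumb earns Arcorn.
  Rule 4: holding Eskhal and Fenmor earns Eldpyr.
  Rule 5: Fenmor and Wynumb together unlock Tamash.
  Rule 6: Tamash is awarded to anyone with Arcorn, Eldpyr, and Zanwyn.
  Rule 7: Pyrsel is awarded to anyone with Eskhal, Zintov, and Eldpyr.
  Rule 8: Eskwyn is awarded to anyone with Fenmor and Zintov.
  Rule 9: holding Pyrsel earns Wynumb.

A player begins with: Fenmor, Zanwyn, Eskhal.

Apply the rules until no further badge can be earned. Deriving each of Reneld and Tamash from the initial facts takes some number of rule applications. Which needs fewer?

Reneld: With Eskhal, Zanwyn, and Fenmor, Reneld is earned (Rule 2). [1 rule application]
Tamash: With Eskhal, Zanwyn, and Fenmor, Reneld is earned (Rule 2). With Eskhal and Fenmor, Eldpyr is earned (Rule 4). With Reneld and Zanwyn, Arcorn is earned (Rule 1). With Arcorn, Eldpyr, and Zanwyn, Tamash is earned (Rule 6). [4 rule applications]
Reneld needs fewer.

Reneld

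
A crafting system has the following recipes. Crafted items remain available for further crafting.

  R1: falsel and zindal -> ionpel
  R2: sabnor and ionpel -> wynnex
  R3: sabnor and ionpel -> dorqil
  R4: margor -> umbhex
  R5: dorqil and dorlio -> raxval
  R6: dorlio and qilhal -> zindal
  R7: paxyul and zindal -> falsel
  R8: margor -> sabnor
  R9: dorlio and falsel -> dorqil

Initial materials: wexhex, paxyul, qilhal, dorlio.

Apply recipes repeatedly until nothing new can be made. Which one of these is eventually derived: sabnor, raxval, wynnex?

raxval

dorlio and qilhal -> zindal (R6).
Using R7, paxyul and zindal make falsel.
dorlio and falsel -> dorqil (R9).
Using R5, dorqil and dorlio make raxval.
sabnor would need margor (R8), but margor is never obtained. wynnex would need sabnor and ionpel (R2), but sabnor is never obtained.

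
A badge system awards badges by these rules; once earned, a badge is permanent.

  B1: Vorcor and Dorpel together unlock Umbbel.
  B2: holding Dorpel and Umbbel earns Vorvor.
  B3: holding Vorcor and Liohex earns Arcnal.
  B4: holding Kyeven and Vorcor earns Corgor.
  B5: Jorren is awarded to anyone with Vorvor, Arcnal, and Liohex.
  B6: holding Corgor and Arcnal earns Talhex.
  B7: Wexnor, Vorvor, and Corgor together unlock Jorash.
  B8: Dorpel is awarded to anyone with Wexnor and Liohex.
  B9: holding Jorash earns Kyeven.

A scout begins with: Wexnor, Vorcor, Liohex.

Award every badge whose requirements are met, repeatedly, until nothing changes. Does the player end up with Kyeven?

No

Kyeven would need Jorash (B9), but Jorash is never earned.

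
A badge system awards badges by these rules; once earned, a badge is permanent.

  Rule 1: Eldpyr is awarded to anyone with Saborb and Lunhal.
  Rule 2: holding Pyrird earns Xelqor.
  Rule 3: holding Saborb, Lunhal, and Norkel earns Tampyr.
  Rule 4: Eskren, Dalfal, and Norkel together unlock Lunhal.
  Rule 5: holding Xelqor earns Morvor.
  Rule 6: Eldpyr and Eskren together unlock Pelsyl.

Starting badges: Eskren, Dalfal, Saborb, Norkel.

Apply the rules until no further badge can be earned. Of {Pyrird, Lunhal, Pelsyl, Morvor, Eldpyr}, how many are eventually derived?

3

With Eskren, Dalfal, and Norkel, Lunhal is earned (Rule 4).
With Saborb and Lunhal, Eldpyr is earned (Rule 1).
With Eldpyr and Eskren, Pelsyl is earned (Rule 6).
No rule produces Pyrird, and it is not given.
Lunhal: reached.
Pelsyl: reached.
Morvor would need Xelqor (Rule 5), but Xelqor is never earned.
Eldpyr: reached.
Reached: Lunhal, Pelsyl, and Eldpyr — 3 of the 5.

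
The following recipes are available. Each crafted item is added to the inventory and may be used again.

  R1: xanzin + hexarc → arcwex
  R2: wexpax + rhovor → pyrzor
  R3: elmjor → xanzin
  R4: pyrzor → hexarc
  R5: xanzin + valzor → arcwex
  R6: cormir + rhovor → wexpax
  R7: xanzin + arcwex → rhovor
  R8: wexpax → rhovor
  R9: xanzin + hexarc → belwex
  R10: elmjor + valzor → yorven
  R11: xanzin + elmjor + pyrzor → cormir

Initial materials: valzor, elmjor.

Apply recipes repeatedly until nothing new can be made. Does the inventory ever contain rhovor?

Yes

elmjor → xanzin (R3).
Using R5, xanzin and valzor make arcwex.
xanzin + arcwex → rhovor (R7).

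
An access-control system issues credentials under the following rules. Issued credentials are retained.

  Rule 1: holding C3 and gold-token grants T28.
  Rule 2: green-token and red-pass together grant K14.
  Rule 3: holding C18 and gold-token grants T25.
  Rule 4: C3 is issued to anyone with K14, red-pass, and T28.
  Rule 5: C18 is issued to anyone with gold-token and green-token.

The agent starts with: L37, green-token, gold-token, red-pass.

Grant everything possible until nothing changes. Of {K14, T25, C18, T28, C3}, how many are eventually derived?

3

Holding gold-token and green-token grants C18 (Rule 5).
Holding green-token and red-pass grants K14 (Rule 2).
Holding C18 and gold-token grants T25 (Rule 3).
K14: reached.
T25: reached.
C18: reached.
T28 would need C3 and gold-token (Rule 1), but C3 is never granted.
C3 would need K14, red-pass, and T28 (Rule 4), but T28 is never granted.
Reached: K14, T25, and C18 — 3 of the 5.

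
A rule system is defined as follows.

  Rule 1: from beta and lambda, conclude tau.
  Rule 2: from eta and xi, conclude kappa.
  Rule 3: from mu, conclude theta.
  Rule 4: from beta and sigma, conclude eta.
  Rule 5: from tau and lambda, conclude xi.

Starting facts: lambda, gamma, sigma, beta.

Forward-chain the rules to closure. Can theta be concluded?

No

theta would need mu (Rule 3), but mu is never established.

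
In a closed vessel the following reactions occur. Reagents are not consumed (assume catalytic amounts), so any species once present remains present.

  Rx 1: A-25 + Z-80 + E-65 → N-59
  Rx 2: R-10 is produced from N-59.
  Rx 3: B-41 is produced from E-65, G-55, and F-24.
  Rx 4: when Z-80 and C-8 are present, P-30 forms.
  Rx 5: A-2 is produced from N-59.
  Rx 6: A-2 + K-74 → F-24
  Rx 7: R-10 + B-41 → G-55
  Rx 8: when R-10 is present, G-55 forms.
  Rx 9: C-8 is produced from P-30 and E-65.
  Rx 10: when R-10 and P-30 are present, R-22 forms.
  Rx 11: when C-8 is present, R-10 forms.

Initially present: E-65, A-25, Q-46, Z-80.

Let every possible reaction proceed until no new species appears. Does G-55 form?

A-25, Z-80, and E-65 present → N-59 forms (Rx 1).
N-59 present → R-10 forms (Rx 2).
R-10 present → G-55 forms (Rx 8).

Yes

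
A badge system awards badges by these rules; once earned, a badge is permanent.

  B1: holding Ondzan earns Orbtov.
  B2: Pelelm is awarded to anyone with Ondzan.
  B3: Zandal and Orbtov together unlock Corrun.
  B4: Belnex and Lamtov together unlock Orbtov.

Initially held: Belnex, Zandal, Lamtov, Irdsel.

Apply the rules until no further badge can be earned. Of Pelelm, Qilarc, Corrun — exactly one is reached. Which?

Corrun

With Belnex and Lamtov, Orbtov is earned (B4).
With Zandal and Orbtov, Corrun is earned (B3).
Pelelm would need Ondzan (B2), but Ondzan is never earned. No rule produces Qilarc, and it is not given.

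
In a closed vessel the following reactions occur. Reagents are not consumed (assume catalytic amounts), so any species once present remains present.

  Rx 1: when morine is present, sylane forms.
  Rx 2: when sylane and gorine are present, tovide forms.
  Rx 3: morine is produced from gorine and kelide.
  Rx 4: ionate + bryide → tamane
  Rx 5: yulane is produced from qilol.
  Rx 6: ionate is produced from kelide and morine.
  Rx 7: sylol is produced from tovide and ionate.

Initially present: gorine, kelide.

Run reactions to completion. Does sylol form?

Yes

gorine and kelide present → morine forms (Rx 3).
kelide and morine present → ionate forms (Rx 6).
morine present → sylane forms (Rx 1).
sylane and gorine present → tovide forms (Rx 2).
tovide and ionate present → sylol forms (Rx 7).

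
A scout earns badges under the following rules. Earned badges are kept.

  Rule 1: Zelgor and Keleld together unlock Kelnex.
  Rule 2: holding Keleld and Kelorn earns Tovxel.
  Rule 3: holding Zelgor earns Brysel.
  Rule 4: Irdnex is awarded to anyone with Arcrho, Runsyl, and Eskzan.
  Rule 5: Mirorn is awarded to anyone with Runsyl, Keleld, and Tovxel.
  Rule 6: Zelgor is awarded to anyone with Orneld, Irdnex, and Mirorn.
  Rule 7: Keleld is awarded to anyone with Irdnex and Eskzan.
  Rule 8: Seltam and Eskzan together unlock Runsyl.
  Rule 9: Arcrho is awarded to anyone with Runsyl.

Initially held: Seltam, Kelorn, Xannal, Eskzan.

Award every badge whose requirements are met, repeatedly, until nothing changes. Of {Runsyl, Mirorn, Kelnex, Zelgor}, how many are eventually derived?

2

With Seltam and Eskzan, Runsyl is earned (Rule 8).
With Runsyl, Arcrho is earned (Rule 9).
With Arcrho, Runsyl, and Eskzan, Irdnex is earned (Rule 4).
With Irdnex and Eskzan, Keleld is earned (Rule 7).
With Keleld and Kelorn, Tovxel is earned (Rule 2).
With Runsyl, Keleld, and Tovxel, Mirorn is earned (Rule 5).
Runsyl: reached.
Mirorn: reached.
Kelnex would need Zelgor and Keleld (Rule 1), but Zelgor is never earned.
Zelgor would need Orneld, Irdnex, and Mirorn (Rule 6), but Orneld is never earned.
Reached: Runsyl and Mirorn — 2 of the 4.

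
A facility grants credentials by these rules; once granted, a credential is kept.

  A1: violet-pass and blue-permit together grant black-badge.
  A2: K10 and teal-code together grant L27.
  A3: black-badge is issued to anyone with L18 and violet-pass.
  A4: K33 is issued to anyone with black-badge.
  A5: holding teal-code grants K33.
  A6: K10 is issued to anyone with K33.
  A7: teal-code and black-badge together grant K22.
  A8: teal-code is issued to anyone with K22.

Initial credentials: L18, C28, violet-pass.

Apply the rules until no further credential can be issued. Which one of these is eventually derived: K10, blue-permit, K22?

K10

Holding L18 and violet-pass grants black-badge (A3).
Holding black-badge grants K33 (A4).
Holding K33 grants K10 (A6).
K22 would need teal-code and black-badge (A7), but teal-code is never granted. No rule produces blue-permit, and it is not given.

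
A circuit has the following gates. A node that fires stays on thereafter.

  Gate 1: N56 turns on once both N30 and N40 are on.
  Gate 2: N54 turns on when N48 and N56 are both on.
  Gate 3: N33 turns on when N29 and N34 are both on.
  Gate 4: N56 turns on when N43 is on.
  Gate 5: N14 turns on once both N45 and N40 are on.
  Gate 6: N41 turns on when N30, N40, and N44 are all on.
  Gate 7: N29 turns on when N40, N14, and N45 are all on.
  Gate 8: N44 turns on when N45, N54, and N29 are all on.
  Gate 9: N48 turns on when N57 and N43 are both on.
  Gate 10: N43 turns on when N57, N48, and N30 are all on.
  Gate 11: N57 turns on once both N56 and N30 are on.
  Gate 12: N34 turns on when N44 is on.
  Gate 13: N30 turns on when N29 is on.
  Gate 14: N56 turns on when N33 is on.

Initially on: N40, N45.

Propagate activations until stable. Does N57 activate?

Yes

N45 and N40 are on, so N14 turns on (Gate 5).
N40, N14, and N45 are on, so N29 turns on (Gate 7).
Gate 13: N29 on → N30 on.
Gate 1: N30 and N40 on → N56 on.
N56 and N30 are on, so N57 turns on (Gate 11).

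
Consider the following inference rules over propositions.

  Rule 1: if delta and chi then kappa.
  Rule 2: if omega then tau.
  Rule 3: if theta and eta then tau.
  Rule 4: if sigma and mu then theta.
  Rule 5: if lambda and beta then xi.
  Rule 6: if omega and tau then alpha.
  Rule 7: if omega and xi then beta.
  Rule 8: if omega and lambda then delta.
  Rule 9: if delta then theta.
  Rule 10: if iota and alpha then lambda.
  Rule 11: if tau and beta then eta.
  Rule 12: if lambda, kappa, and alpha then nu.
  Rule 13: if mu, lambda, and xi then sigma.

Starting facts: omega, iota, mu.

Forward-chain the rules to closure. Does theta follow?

Yes

From omega, Rule 2 gives tau.
omega and tau hold, so alpha follows (Rule 6).
iota and alpha hold, so lambda follows (Rule 10).
From omega and lambda, Rule 8 gives delta.
delta holds, so theta follows (Rule 9).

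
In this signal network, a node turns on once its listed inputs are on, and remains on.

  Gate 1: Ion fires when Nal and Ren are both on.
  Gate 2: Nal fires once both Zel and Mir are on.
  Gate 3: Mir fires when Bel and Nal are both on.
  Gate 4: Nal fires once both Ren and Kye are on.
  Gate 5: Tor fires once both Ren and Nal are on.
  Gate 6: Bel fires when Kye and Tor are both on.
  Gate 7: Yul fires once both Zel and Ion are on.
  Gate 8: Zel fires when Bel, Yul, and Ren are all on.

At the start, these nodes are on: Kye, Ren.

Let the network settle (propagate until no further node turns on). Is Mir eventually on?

Gate 4: Ren and Kye on → Nal on.
Ren and Nal are on, so Tor fires (Gate 5).
Gate 6: Kye and Tor on → Bel on.
Bel and Nal are on, so Mir fires (Gate 3).

Yes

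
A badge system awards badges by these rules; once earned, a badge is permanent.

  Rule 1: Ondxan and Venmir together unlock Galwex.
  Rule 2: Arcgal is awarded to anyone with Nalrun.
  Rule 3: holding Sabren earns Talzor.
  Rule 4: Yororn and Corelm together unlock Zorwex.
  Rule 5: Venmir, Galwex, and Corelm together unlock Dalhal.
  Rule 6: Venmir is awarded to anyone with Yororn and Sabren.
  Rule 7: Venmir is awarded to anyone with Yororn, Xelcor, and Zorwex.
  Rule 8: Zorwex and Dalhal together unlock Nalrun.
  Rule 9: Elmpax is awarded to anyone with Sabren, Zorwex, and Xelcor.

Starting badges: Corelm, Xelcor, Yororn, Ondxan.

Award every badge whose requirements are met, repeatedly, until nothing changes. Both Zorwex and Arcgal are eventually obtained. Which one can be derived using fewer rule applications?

Zorwex

Zorwex: With Yororn and Corelm, Zorwex is earned (Rule 4). [1 rule application]
Arcgal: With Yororn and Corelm, Zorwex is earned (Rule 4). With Yororn, Xelcor, and Zorwex, Venmir is earned (Rule 7). With Ondxan and Venmir, Galwex is earned (Rule 1). With Venmir, Galwex, and Corelm, Dalhal is earned (Rule 5). With Zorwex and Dalhal, Nalrun is earned (Rule 8). With Nalrun, Arcgal is earned (Rule 2). [6 rule applications]
Zorwex needs fewer.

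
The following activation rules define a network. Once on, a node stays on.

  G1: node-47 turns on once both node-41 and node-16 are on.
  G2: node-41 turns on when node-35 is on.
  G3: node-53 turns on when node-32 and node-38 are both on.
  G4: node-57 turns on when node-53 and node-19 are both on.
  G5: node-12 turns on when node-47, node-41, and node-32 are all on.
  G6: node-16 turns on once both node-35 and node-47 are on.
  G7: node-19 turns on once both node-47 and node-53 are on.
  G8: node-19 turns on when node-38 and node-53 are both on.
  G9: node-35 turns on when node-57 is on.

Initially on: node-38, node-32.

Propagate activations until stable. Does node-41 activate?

Yes

G3: node-32 and node-38 on → node-53 on.
node-38 and node-53 are on, so node-19 turns on (G8).
node-53 and node-19 are on, so node-57 turns on (G4).
node-57 is on, so node-35 turns on (G9).
G2: node-35 on → node-41 on.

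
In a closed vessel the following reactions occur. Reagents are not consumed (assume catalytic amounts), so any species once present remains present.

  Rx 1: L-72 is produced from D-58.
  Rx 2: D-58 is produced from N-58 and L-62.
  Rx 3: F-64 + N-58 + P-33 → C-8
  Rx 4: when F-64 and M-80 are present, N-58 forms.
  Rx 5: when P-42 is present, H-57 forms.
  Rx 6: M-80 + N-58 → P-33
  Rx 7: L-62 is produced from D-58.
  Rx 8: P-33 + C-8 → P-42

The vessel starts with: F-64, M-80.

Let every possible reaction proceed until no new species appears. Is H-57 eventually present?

F-64 and M-80 present → N-58 forms (Rx 4).
M-80 and N-58 present → P-33 forms (Rx 6).
F-64, N-58, and P-33 present → C-8 forms (Rx 3).
P-33 and C-8 present → P-42 forms (Rx 8).
P-42 present → H-57 forms (Rx 5).

Yes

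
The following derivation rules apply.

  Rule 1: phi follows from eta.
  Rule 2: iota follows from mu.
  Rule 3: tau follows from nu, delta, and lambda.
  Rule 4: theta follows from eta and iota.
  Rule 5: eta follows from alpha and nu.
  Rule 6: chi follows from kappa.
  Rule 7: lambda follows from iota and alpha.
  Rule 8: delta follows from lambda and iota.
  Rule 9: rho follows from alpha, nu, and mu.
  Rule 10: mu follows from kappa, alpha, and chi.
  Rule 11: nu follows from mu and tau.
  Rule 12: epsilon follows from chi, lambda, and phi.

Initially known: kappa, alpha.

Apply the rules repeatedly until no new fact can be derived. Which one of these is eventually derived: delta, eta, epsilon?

delta

From kappa, Rule 6 gives chi.
kappa, alpha, and chi hold, so mu follows (Rule 10).
mu holds, so iota follows (Rule 2).
iota and alpha hold, so lambda follows (Rule 7).
From lambda and iota, Rule 8 gives delta.
epsilon would need chi, lambda, and phi (Rule 12), but phi is never established. eta would need alpha and nu (Rule 5), but nu is never established.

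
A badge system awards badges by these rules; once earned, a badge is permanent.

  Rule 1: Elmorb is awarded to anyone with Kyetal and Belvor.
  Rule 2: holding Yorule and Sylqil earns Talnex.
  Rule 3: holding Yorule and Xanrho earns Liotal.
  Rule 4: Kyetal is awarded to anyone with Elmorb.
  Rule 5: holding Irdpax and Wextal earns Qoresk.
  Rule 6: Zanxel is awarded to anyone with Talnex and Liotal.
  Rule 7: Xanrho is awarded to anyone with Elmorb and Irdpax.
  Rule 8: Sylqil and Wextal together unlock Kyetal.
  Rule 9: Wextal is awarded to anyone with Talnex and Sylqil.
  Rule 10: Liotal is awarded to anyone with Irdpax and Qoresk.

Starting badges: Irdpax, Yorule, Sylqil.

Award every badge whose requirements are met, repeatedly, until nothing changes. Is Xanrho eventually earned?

No

Xanrho would need Elmorb and Irdpax (Rule 7), but Elmorb is never earned.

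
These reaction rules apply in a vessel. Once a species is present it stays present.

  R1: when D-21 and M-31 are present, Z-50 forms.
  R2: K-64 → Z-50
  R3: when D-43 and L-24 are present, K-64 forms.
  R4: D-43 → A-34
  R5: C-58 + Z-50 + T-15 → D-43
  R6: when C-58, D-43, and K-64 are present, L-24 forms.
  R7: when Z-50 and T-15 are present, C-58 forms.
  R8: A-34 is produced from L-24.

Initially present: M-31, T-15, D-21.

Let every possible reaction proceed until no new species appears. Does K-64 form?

No

K-64 would need D-43 and L-24 (R3), but L-24 never forms.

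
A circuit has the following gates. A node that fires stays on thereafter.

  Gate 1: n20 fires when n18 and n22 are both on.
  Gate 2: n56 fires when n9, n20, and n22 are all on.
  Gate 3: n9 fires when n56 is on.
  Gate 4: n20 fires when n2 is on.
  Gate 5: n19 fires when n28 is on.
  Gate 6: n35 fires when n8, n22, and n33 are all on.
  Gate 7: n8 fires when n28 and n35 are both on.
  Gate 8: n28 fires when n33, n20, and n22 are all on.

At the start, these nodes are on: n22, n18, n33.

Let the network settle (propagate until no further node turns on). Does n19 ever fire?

Yes

n18 and n22 are on, so n20 fires (Gate 1).
n33, n20, and n22 are on, so n28 fires (Gate 8).
Gate 5: n28 on → n19 on.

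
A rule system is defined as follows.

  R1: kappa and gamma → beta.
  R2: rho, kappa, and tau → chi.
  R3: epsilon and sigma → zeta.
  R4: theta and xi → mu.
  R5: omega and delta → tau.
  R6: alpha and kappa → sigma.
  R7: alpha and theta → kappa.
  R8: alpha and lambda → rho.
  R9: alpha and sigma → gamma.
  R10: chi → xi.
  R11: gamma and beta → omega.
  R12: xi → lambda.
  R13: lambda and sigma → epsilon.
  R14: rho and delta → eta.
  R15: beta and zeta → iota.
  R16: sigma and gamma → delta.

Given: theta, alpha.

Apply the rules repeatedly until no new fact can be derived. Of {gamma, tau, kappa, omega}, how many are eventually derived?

From alpha and theta, R7 gives kappa.
alpha and kappa hold, so sigma follows (R6).
From alpha and sigma, R9 gives gamma.
sigma and gamma hold, so delta follows (R16).
From kappa and gamma, R1 gives beta.
gamma and beta hold, so omega follows (R11).
omega and delta hold, so tau follows (R5).
gamma: reached.
tau: reached.
kappa: reached.
omega: reached.
All 4 are reached.

4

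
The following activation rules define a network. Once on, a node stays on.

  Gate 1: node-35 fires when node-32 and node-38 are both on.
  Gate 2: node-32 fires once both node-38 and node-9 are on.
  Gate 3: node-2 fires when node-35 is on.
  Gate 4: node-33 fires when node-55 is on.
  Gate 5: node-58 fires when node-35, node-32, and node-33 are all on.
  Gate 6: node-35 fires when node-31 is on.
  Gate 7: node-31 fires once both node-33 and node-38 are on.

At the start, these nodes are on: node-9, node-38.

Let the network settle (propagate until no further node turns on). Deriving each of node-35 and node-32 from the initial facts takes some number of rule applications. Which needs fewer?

node-32

node-32: node-38 and node-9 are on, so node-32 fires (Gate 2). [1 rule application]
node-35: Gate 2: node-38 and node-9 on → node-32 on. node-32 and node-38 are on, so node-35 fires (Gate 1). [2 rule applications]
node-32 needs fewer.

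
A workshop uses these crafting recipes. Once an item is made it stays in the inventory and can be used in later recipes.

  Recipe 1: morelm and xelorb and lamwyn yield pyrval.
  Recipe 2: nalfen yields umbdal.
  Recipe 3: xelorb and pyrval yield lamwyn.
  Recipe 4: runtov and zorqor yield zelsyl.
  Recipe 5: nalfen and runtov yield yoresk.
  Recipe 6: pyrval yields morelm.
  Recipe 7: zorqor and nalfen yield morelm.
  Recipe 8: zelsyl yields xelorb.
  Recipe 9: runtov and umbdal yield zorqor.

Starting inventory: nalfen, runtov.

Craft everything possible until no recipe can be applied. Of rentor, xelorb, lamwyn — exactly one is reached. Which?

xelorb

Using Recipe 2, nalfen makes umbdal.
Using Recipe 9, runtov and umbdal make zorqor.
runtov and zorqor → zelsyl (Recipe 4).
zelsyl → xelorb (Recipe 8).
No rule produces rentor, and it is not given. lamwyn would need xelorb and pyrval (Recipe 3), but pyrval is never obtained.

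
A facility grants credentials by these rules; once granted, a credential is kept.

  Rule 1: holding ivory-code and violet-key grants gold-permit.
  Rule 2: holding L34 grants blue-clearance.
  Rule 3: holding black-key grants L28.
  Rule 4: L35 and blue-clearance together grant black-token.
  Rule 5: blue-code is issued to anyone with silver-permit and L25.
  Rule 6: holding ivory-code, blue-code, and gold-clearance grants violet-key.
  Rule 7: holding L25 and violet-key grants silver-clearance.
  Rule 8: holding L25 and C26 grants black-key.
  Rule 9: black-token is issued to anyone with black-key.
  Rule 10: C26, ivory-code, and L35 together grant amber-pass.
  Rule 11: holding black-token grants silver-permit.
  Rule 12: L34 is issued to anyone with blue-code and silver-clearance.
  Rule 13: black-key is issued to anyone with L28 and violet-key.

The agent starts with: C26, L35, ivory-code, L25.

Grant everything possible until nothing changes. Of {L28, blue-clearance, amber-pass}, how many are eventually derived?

Holding C26, ivory-code, and L35 grants amber-pass (Rule 10).
Holding L25 and C26 grants black-key (Rule 8).
Holding black-key grants L28 (Rule 3).
L28: reached.
blue-clearance would need L34 (Rule 2), but L34 is never granted.
amber-pass: reached.
Reached: L28 and amber-pass — 2 of the 3.

2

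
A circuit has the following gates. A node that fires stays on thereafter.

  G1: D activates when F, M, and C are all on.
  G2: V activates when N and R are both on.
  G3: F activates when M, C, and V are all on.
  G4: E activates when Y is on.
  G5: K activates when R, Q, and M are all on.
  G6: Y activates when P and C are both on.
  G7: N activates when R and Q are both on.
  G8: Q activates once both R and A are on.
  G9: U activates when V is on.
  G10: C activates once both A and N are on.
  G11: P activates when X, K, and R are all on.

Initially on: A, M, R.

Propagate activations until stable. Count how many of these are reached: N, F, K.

R and A are on, so Q activates (G8).
G7: R and Q on → N on.
G5: R, Q, and M on → K on.
G10: A and N on → C on.
N and R are on, so V activates (G2).
G3: M, C, and V on → F on.
N: reached.
F: reached.
K: reached.
All 3 are reached.

3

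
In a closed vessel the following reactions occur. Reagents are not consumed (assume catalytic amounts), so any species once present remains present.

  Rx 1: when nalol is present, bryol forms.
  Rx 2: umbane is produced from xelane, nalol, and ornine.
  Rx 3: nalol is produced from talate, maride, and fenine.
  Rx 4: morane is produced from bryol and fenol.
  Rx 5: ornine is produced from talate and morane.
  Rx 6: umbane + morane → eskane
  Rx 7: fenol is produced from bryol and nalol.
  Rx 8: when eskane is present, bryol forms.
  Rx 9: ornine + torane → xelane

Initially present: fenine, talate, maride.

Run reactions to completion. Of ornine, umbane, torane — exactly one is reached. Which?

talate, maride, and fenine present → nalol forms (Rx 3).
nalol present → bryol forms (Rx 1).
bryol and nalol present → fenol forms (Rx 7).
bryol and fenol present → morane forms (Rx 4).
talate and morane present → ornine forms (Rx 5).
umbane would need xelane, nalol, and ornine (Rx 2), but xelane never forms. No rule produces torane, and it is not given.

ornine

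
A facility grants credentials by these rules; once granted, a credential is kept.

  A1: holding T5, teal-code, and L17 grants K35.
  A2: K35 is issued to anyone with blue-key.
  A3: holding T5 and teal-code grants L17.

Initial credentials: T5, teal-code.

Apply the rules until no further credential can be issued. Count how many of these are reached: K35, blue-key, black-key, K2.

1

Holding T5 and teal-code grants L17 (A3).
Holding T5, teal-code, and L17 grants K35 (A1).
K35: reached.
No rule produces blue-key, and it is not given.
No rule produces black-key, and it is not given.
No rule produces K2, and it is not given.
Reached: K35 — 1 of the 4.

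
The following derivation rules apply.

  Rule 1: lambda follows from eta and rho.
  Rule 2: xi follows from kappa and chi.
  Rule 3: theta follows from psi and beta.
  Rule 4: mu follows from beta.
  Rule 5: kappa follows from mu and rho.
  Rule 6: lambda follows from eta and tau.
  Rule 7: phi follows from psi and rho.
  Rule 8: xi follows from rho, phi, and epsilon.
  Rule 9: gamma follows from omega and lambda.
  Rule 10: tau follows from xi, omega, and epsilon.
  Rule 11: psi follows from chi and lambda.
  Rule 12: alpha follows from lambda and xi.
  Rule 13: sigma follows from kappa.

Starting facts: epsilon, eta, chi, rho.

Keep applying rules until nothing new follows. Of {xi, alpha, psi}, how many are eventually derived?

3

From eta and rho, Rule 1 gives lambda.
chi and lambda hold, so psi follows (Rule 11).
From psi and rho, Rule 7 gives phi.
From rho, phi, and epsilon, Rule 8 gives xi.
From lambda and xi, Rule 12 gives alpha.
xi: reached.
alpha: reached.
psi: reached.
All 3 are reached.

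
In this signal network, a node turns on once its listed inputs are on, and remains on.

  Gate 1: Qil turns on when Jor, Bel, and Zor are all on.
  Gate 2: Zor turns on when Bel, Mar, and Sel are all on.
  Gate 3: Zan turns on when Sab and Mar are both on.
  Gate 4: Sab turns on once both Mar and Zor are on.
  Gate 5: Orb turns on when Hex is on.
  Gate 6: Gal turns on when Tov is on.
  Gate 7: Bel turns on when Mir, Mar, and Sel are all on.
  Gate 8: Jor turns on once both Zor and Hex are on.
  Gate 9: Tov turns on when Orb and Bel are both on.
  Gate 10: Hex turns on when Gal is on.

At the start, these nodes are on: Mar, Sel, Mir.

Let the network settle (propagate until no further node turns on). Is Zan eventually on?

Mir, Mar, and Sel are on, so Bel turns on (Gate 7).
Gate 2: Bel, Mar, and Sel on → Zor on.
Gate 4: Mar and Zor on → Sab on.
Gate 3: Sab and Mar on → Zan on.

Yes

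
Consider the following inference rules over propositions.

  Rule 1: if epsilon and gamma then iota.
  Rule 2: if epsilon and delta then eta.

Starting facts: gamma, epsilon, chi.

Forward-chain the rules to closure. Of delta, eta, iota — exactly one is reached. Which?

iota

epsilon and gamma hold, so iota follows (Rule 1).
eta would need epsilon and delta (Rule 2), but delta is never established. No rule produces delta, and it is not given.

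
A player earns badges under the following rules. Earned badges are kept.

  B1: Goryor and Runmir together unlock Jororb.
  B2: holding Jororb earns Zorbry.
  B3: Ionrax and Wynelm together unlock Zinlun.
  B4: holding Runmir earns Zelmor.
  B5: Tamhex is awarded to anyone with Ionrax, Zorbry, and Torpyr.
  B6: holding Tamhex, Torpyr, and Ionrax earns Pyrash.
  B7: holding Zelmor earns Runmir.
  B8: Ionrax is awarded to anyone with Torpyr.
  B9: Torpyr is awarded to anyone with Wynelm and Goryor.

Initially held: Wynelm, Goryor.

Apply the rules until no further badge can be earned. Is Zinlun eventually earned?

Yes

With Wynelm and Goryor, Torpyr is earned (B9).
With Torpyr, Ionrax is earned (B8).
With Ionrax and Wynelm, Zinlun is earned (B3).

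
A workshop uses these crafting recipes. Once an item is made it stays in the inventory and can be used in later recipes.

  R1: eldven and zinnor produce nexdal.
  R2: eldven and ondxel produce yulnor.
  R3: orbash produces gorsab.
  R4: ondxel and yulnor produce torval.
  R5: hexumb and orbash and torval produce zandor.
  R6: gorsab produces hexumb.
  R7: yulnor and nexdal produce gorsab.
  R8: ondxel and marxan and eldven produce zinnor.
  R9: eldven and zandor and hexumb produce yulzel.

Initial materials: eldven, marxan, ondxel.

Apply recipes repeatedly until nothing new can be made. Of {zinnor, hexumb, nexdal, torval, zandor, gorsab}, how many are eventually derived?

5

eldven and ondxel → yulnor (R2).
Using R8, ondxel, marxan, and eldven make zinnor.
eldven and zinnor → nexdal (R1).
Using R4, ondxel and yulnor make torval.
yulnor and nexdal → gorsab (R7).
Using R6, gorsab makes hexumb.
zinnor: reached.
hexumb: reached.
nexdal: reached.
torval: reached.
zandor would need hexumb, orbash, and torval (R5), but orbash is never obtained.
gorsab: reached.
Reached: zinnor, hexumb, nexdal, torval, and gorsab — 5 of the 6.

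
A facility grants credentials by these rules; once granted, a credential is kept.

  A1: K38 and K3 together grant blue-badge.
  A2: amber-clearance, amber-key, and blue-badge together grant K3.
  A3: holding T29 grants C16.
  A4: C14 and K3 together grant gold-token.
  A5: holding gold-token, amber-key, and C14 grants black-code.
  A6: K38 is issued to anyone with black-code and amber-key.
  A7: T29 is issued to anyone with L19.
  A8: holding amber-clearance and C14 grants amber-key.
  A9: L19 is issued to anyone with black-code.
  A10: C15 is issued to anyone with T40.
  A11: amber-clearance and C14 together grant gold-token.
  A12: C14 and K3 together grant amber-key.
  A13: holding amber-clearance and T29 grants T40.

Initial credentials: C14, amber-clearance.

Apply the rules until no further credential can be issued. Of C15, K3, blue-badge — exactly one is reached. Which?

Holding amber-clearance and C14 grants gold-token (A11).
Holding amber-clearance and C14 grants amber-key (A8).
Holding gold-token, amber-key, and C14 grants black-code (A5).
Holding black-code grants L19 (A9).
Holding L19 grants T29 (A7).
Holding amber-clearance and T29 grants T40 (A13).
Holding T40 grants C15 (A10).
blue-badge would need K38 and K3 (A1), but K3 is never granted. K3 would need amber-clearance, amber-key, and blue-badge (A2), but blue-badge is never granted.

C15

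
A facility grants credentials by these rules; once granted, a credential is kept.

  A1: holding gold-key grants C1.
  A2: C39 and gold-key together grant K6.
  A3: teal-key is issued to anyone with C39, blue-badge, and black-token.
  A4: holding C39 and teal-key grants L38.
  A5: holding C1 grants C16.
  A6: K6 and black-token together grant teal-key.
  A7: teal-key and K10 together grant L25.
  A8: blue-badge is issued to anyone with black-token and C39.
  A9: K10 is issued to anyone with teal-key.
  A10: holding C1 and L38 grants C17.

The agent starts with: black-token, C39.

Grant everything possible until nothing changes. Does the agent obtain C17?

No

C17 would need C1 and L38 (A10), but C1 is never granted.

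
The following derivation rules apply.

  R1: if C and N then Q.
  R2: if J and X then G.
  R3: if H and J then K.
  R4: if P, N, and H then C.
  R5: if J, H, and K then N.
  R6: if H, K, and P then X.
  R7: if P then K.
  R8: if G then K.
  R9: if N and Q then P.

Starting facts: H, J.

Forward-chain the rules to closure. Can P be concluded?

No

P would need N and Q (R9), but Q is never established.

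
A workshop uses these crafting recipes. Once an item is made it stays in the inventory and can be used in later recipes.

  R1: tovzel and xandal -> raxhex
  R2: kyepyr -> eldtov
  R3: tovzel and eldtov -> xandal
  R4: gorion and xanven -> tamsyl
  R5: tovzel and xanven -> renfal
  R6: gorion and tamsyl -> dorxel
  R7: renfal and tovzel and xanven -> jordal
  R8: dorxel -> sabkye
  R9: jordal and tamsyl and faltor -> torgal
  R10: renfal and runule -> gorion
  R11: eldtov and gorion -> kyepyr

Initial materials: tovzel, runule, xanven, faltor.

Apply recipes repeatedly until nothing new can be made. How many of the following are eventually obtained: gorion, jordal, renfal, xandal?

Using R5, tovzel and xanven make renfal.
Using R10, renfal and runule make gorion.
Using R7, renfal, tovzel, and xanven make jordal.
gorion: reached.
jordal: reached.
renfal: reached.
xandal would need tovzel and eldtov (R3), but eldtov is never obtained.
Reached: gorion, jordal, and renfal — 3 of the 4.

3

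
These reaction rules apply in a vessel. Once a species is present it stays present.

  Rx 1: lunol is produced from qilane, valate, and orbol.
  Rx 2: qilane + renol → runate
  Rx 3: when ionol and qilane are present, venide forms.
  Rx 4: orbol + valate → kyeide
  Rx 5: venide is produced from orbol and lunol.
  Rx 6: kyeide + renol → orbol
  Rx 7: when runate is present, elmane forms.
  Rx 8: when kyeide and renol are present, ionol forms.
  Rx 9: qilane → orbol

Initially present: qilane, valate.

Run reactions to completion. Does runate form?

No

runate would need qilane and renol (Rx 2), but renol never forms.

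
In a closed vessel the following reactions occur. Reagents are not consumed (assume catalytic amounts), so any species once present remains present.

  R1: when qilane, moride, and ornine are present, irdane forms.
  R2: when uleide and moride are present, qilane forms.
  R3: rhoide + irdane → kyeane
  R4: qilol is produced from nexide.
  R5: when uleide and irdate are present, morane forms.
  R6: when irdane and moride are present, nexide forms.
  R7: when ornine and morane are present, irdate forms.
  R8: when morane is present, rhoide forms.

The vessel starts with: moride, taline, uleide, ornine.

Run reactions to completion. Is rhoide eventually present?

rhoide would need morane (R8), but morane never forms.

No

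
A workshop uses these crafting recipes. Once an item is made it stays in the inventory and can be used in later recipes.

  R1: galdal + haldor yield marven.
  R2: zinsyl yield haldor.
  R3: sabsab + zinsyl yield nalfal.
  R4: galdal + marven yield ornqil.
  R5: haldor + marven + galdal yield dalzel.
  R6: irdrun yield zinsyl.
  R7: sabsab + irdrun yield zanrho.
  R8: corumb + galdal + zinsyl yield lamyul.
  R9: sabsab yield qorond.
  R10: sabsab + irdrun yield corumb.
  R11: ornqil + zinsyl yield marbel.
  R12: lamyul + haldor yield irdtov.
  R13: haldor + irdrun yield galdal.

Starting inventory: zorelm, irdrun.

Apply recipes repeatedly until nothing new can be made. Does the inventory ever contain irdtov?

No

irdtov would need lamyul and haldor (R12), but lamyul is never obtained.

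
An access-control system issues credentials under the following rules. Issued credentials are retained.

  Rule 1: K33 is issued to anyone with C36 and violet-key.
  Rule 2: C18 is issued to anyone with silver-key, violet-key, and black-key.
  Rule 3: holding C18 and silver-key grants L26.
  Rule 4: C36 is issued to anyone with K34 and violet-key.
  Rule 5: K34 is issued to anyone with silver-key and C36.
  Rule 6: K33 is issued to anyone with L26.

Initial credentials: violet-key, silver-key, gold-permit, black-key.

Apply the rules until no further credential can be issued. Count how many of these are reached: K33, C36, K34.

Holding silver-key, violet-key, and black-key grants C18 (Rule 2).
Holding C18 and silver-key grants L26 (Rule 3).
Holding L26 grants K33 (Rule 6).
K33: reached.
C36 would need K34 and violet-key (Rule 4), but K34 is never granted.
K34 would need silver-key and C36 (Rule 5), but C36 is never granted.
Reached: K33 — 1 of the 3.

1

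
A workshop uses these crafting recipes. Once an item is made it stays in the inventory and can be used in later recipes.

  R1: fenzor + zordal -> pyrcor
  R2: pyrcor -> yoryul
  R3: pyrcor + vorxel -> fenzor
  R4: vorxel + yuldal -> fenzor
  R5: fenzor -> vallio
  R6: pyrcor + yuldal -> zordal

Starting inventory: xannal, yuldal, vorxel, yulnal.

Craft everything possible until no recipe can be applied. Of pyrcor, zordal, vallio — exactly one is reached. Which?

Using R4, vorxel and yuldal make fenzor.
Using R5, fenzor makes vallio.
pyrcor would need fenzor and zordal (R1), but zordal is never obtained. zordal would need pyrcor and yuldal (R6), but pyrcor is never obtained.

vallio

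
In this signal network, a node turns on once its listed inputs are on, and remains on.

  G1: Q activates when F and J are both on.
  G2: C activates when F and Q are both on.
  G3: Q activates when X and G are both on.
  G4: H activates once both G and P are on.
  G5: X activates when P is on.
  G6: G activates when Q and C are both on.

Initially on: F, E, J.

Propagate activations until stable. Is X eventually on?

X would need P (G5), but P never turns on.

No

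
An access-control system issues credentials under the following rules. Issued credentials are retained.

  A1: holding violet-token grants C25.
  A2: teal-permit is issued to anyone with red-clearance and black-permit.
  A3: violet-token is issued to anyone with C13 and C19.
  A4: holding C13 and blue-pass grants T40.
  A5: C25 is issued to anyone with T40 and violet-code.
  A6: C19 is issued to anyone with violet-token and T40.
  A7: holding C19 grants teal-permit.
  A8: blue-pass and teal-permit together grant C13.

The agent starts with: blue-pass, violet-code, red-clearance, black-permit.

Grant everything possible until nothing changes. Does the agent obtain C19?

C19 would need violet-token and T40 (A6), but violet-token is never granted.

No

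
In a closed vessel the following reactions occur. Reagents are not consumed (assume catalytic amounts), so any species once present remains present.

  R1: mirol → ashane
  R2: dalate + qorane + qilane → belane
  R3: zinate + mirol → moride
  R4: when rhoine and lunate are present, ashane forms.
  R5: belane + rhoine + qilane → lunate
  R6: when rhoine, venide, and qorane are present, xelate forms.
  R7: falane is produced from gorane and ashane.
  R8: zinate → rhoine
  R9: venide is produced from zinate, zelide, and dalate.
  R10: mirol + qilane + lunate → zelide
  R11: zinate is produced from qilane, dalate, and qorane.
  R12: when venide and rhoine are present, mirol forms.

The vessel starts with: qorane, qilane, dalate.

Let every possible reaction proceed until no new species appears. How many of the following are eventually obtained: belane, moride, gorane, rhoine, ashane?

3

qilane, dalate, and qorane present → zinate forms (R11).
dalate, qorane, and qilane present → belane forms (R2).
zinate present → rhoine forms (R8).
belane, rhoine, and qilane present → lunate forms (R5).
rhoine and lunate present → ashane forms (R4).
belane: reached.
moride would need zinate and mirol (R3), but mirol never forms.
No rule produces gorane, and it is not given.
rhoine: reached.
ashane: reached.
Reached: belane, rhoine, and ashane — 3 of the 5.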